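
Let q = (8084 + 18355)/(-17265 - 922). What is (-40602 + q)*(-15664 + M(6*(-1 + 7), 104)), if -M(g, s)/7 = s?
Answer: 12104754573096/18187 ≈ 6.6557e+8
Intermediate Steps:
M(g, s) = -7*s
q = -26439/18187 (q = 26439/(-18187) = 26439*(-1/18187) = -26439/18187 ≈ -1.4537)
(-40602 + q)*(-15664 + M(6*(-1 + 7), 104)) = (-40602 - 26439/18187)*(-15664 - 7*104) = -738455013*(-15664 - 728)/18187 = -738455013/18187*(-16392) = 12104754573096/18187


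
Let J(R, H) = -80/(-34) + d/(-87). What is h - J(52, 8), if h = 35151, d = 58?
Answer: 1792615/51 ≈ 35149.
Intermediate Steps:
J(R, H) = 86/51 (J(R, H) = -80/(-34) + 58/(-87) = -80*(-1/34) + 58*(-1/87) = 40/17 - ⅔ = 86/51)
h - J(52, 8) = 35151 - 1*86/51 = 35151 - 86/51 = 1792615/51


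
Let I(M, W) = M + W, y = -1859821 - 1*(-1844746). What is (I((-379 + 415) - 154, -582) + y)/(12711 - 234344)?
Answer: 15775/221633 ≈ 0.071176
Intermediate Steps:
y = -15075 (y = -1859821 + 1844746 = -15075)
(I((-379 + 415) - 154, -582) + y)/(12711 - 234344) = ((((-379 + 415) - 154) - 582) - 15075)/(12711 - 234344) = (((36 - 154) - 582) - 15075)/(-221633) = ((-118 - 582) - 15075)*(-1/221633) = (-700 - 15075)*(-1/221633) = -15775*(-1/221633) = 15775/221633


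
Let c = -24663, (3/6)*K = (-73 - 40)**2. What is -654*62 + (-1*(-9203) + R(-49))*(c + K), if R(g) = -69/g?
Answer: 56093164/7 ≈ 8.0133e+6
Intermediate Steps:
K = 25538 (K = 2*(-73 - 40)**2 = 2*(-113)**2 = 2*12769 = 25538)
-654*62 + (-1*(-9203) + R(-49))*(c + K) = -654*62 + (-1*(-9203) - 69/(-49))*(-24663 + 25538) = -40548 + (9203 - 69*(-1/49))*875 = -40548 + (9203 + 69/49)*875 = -40548 + (451016/49)*875 = -40548 + 56377000/7 = 56093164/7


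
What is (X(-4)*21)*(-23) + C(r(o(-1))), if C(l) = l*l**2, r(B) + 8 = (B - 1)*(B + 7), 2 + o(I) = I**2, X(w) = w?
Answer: -6068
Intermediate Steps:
o(I) = -2 + I**2
r(B) = -8 + (-1 + B)*(7 + B) (r(B) = -8 + (B - 1)*(B + 7) = -8 + (-1 + B)*(7 + B))
C(l) = l**3
(X(-4)*21)*(-23) + C(r(o(-1))) = -4*21*(-23) + (-15 + (-2 + (-1)**2)**2 + 6*(-2 + (-1)**2))**3 = -84*(-23) + (-15 + (-2 + 1)**2 + 6*(-2 + 1))**3 = 1932 + (-15 + (-1)**2 + 6*(-1))**3 = 1932 + (-15 + 1 - 6)**3 = 1932 + (-20)**3 = 1932 - 8000 = -6068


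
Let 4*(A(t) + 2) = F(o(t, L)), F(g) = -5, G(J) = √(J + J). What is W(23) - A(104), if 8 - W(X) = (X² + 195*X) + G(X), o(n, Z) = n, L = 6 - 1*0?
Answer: -20011/4 - √46 ≈ -5009.5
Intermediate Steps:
L = 6 (L = 6 + 0 = 6)
G(J) = √2*√J (G(J) = √(2*J) = √2*√J)
A(t) = -13/4 (A(t) = -2 + (¼)*(-5) = -2 - 5/4 = -13/4)
W(X) = 8 - X² - 195*X - √2*√X (W(X) = 8 - ((X² + 195*X) + √2*√X) = 8 - (X² + 195*X + √2*√X) = 8 + (-X² - 195*X - √2*√X) = 8 - X² - 195*X - √2*√X)
W(23) - A(104) = (8 - 1*23² - 195*23 - √2*√23) - 1*(-13/4) = (8 - 1*529 - 4485 - √46) + 13/4 = (8 - 529 - 4485 - √46) + 13/4 = (-5006 - √46) + 13/4 = -20011/4 - √46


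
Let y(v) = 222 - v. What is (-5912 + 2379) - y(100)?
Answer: -3655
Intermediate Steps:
(-5912 + 2379) - y(100) = (-5912 + 2379) - (222 - 1*100) = -3533 - (222 - 100) = -3533 - 1*122 = -3533 - 122 = -3655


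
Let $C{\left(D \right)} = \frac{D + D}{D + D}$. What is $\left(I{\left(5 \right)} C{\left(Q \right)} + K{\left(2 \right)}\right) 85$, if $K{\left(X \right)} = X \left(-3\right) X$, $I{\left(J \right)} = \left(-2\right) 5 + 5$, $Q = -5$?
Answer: $-1445$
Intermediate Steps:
$I{\left(J \right)} = -5$ ($I{\left(J \right)} = -10 + 5 = -5$)
$C{\left(D \right)} = 1$ ($C{\left(D \right)} = \frac{2 D}{2 D} = 2 D \frac{1}{2 D} = 1$)
$K{\left(X \right)} = - 3 X^{2}$ ($K{\left(X \right)} = - 3 X X = - 3 X^{2}$)
$\left(I{\left(5 \right)} C{\left(Q \right)} + K{\left(2 \right)}\right) 85 = \left(\left(-5\right) 1 - 3 \cdot 2^{2}\right) 85 = \left(-5 - 12\right) 85 = \left(-17\right) 85 = -1445$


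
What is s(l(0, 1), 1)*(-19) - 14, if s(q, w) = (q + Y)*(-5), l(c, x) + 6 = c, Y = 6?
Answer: -14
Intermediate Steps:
l(c, x) = -6 + c
s(q, w) = -30 - 5*q (s(q, w) = (q + 6)*(-5) = (6 + q)*(-5) = -30 - 5*q)
s(l(0, 1), 1)*(-19) - 14 = (-30 - 5*(-6 + 0))*(-19) - 14 = (-30 - 5*(-6))*(-19) - 14 = (-30 + 30)*(-19) - 14 = 0*(-19) - 14 = 0 - 14 = -14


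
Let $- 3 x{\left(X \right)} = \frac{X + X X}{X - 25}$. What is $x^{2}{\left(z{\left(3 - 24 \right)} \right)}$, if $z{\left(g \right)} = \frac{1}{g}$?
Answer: $\frac{100}{274531761} \approx 3.6426 \cdot 10^{-7}$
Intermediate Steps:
$x{\left(X \right)} = - \frac{X + X^{2}}{3 \left(-25 + X\right)}$ ($x{\left(X \right)} = - \frac{\left(X + X X\right) \frac{1}{X - 25}}{3} = - \frac{\left(X + X^{2}\right) \frac{1}{-25 + X}}{3} = - \frac{\frac{1}{-25 + X} \left(X + X^{2}\right)}{3} = - \frac{X + X^{2}}{3 \left(-25 + X\right)}$)
$x^{2}{\left(z{\left(3 - 24 \right)} \right)} = \left(- \frac{1 + \frac{1}{3 - 24}}{\left(3 - 24\right) \left(-75 + \frac{3}{3 - 24}\right)}\right)^{2} = \left(- \frac{1 + \frac{1}{-21}}{\left(-21\right) \left(-75 + \frac{3}{-21}\right)}\right)^{2} = \left(\left(-1\right) \left(- \frac{1}{21}\right) \frac{1}{-75 + 3 \left(- \frac{1}{21}\right)} \left(1 - \frac{1}{21}\right)\right)^{2} = \left(\left(-1\right) \left(- \frac{1}{21}\right) \frac{1}{-75 - \frac{1}{7}} \cdot \frac{20}{21}\right)^{2} = \left(\left(-1\right) \left(- \frac{1}{21}\right) \frac{1}{- \frac{526}{7}} \cdot \frac{20}{21}\right)^{2} = \left(\left(-1\right) \left(- \frac{1}{21}\right) \left(- \frac{7}{526}\right) \frac{20}{21}\right)^{2} = \left(- \frac{10}{16569}\right)^{2} = \frac{100}{274531761}$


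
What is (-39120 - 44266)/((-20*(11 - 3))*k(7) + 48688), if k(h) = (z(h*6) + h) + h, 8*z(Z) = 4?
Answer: -41693/23184 ≈ -1.7984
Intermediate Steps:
z(Z) = ½ (z(Z) = (⅛)*4 = ½)
k(h) = ½ + 2*h (k(h) = (½ + h) + h = ½ + 2*h)
(-39120 - 44266)/((-20*(11 - 3))*k(7) + 48688) = (-39120 - 44266)/((-20*(11 - 3))*(½ + 2*7) + 48688) = -83386/((-20*8)*(½ + 14) + 48688) = -83386/(-160*29/2 + 48688) = -83386/(-2320 + 48688) = -83386/46368 = -83386*1/46368 = -41693/23184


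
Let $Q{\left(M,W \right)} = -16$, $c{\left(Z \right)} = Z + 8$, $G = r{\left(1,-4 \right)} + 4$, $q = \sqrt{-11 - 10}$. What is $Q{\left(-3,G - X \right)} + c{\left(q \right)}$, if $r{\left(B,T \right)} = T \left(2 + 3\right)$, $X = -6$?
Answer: $-8 + i \sqrt{21} \approx -8.0 + 4.5826 i$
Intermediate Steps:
$q = i \sqrt{21}$ ($q = \sqrt{-21} = i \sqrt{21} \approx 4.5826 i$)
$r{\left(B,T \right)} = 5 T$ ($r{\left(B,T \right)} = T 5 = 5 T$)
$G = -16$ ($G = 5 \left(-4\right) + 4 = -20 + 4 = -16$)
$c{\left(Z \right)} = 8 + Z$
$Q{\left(-3,G - X \right)} + c{\left(q \right)} = -16 + \left(8 + i \sqrt{21}\right) = -8 + i \sqrt{21}$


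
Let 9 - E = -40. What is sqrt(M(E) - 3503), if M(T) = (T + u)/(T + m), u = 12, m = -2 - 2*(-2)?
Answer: 4*I*sqrt(569262)/51 ≈ 59.176*I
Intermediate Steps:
m = 2 (m = -2 + 4 = 2)
E = 49 (E = 9 - 1*(-40) = 9 + 40 = 49)
M(T) = (12 + T)/(2 + T) (M(T) = (T + 12)/(T + 2) = (12 + T)/(2 + T))
sqrt(M(E) - 3503) = sqrt((12 + 49)/(2 + 49) - 3503) = sqrt(61/51 - 3503) = sqrt(-178592/51) = 4*I*sqrt(569262)/51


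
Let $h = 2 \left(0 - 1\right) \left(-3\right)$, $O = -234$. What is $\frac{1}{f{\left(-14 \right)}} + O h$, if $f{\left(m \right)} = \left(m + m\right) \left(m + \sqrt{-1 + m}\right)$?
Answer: $- \frac{592487}{422} + \frac{i \sqrt{15}}{5908} \approx -1404.0 + 0.00065555 i$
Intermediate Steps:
$h = 6$ ($h = 2 \left(-1\right) \left(-3\right) = \left(-2\right) \left(-3\right) = 6$)
$f{\left(m \right)} = 2 m \left(m + \sqrt{-1 + m}\right)$
$\frac{1}{f{\left(-14 \right)}} + O h = \frac{1}{2 \left(-14\right) \left(-14 + \sqrt{-1 - 14}\right)} - 1404 = \frac{1}{2 \left(-14\right) \left(-14 + \sqrt{-15}\right)} - 1404 = \frac{1}{2 \left(-14\right) \left(-14 + i \sqrt{15}\right)} - 1404 = \frac{1}{392 - 28 i \sqrt{15}} - 1404 = -1404 + \frac{1}{392 - 28 i \sqrt{15}}$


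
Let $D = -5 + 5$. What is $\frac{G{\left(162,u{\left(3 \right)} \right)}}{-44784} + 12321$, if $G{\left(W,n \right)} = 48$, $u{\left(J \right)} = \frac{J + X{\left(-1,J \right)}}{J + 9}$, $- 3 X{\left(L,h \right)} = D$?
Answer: $\frac{11495492}{933} \approx 12321.0$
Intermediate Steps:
$D = 0$
$X{\left(L,h \right)} = 0$ ($X{\left(L,h \right)} = \left(- \frac{1}{3}\right) 0 = 0$)
$u{\left(J \right)} = \frac{J}{9 + J}$ ($u{\left(J \right)} = \frac{J + 0}{J + 9} = \frac{J}{9 + J}$)
$\frac{G{\left(162,u{\left(3 \right)} \right)}}{-44784} + 12321 = \frac{48}{-44784} + 12321 = 48 \left(- \frac{1}{44784}\right) + 12321 = - \frac{1}{933} + 12321 = \frac{11495492}{933}$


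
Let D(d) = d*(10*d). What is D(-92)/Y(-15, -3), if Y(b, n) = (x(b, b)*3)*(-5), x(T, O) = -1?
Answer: 16928/3 ≈ 5642.7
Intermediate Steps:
Y(b, n) = 15 (Y(b, n) = -1*3*(-5) = -3*(-5) = 15)
D(d) = 10*d²
D(-92)/Y(-15, -3) = (10*(-92)²)/15 = (10*8464)*(1/15) = 84640*(1/15) = 16928/3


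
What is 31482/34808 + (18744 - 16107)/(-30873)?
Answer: 146692515/179104564 ≈ 0.81903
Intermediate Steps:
31482/34808 + (18744 - 16107)/(-30873) = 31482*(1/34808) + 2637*(-1/30873) = 15741/17404 - 879/10291 = 146692515/179104564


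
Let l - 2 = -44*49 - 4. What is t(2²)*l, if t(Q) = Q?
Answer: -8632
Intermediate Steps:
l = -2158 (l = 2 + (-44*49 - 4) = 2 + (-2156 - 4) = 2 - 2160 = -2158)
t(2²)*l = 2²*(-2158) = 4*(-2158) = -8632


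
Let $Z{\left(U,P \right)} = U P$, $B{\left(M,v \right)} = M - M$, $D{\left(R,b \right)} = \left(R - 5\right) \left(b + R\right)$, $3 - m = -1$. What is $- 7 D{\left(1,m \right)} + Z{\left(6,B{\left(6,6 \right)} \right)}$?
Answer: $140$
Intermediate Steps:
$m = 4$ ($m = 3 - -1 = 3 + 1 = 4$)
$D{\left(R,b \right)} = \left(-5 + R\right) \left(R + b\right)$
$B{\left(M,v \right)} = 0$
$Z{\left(U,P \right)} = P U$
$- 7 D{\left(1,m \right)} + Z{\left(6,B{\left(6,6 \right)} \right)} = - 7 \left(1^{2} - 5 - 20 + 1 \cdot 4\right) + 0 \cdot 6 = - 7 \left(1 - 5 - 20 + 4\right) + 0 = \left(-7\right) \left(-20\right) + 0 = 140 + 0 = 140$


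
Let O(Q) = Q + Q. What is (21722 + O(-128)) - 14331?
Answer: 7135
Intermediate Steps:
O(Q) = 2*Q
(21722 + O(-128)) - 14331 = (21722 + 2*(-128)) - 14331 = (21722 - 256) - 14331 = 21466 - 14331 = 7135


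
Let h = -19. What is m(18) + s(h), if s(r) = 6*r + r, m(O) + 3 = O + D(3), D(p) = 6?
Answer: -112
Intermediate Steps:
m(O) = 3 + O (m(O) = -3 + (O + 6) = -3 + (6 + O) = 3 + O)
s(r) = 7*r
m(18) + s(h) = (3 + 18) + 7*(-19) = 21 - 133 = -112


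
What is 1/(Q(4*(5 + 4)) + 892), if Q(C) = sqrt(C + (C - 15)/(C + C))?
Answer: 21408/19095065 - 2*sqrt(5226)/19095065 ≈ 0.0011136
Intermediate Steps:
Q(C) = sqrt(C + (-15 + C)/(2*C)) (Q(C) = sqrt(C + (-15 + C)/((2*C))) = sqrt(C + (-15 + C)*(1/(2*C))) = sqrt(C + (-15 + C)/(2*C)))
1/(Q(4*(5 + 4)) + 892) = 1/(sqrt(2 - 30*1/(4*(5 + 4)) + 4*(4*(5 + 4)))/2 + 892) = 1/(sqrt(2 - 30/(4*9) + 4*(4*9))/2 + 892) = 1/(sqrt(2 - 30/36 + 4*36)/2 + 892) = 1/(sqrt(2 - 30*1/36 + 144)/2 + 892) = 1/(sqrt(2 - 5/6 + 144)/2 + 892) = 1/(sqrt(871/6)/2 + 892) = 1/((sqrt(5226)/6)/2 + 892) = 1/(sqrt(5226)/12 + 892) = 1/(892 + sqrt(5226)/12)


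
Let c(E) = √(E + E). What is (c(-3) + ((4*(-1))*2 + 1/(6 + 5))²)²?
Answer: 57201915/14641 + 15138*I*√6/121 ≈ 3907.0 + 306.45*I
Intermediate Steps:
c(E) = √2*√E (c(E) = √(2*E) = √2*√E)
(c(-3) + ((4*(-1))*2 + 1/(6 + 5))²)² = (√2*√(-3) + ((4*(-1))*2 + 1/(6 + 5))²)² = (√2*(I*√3) + (-4*2 + 1/11)²)² = (I*√6 + (-8 + 1/11)²)² = (I*√6 + (-87/11)²)² = (I*√6 + 7569/121)² = (7569/121 + I*√6)²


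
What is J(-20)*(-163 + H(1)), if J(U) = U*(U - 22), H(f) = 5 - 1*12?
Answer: -142800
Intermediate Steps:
H(f) = -7 (H(f) = 5 - 12 = -7)
J(U) = U*(-22 + U)
J(-20)*(-163 + H(1)) = (-20*(-22 - 20))*(-163 - 7) = -20*(-42)*(-170) = 840*(-170) = -142800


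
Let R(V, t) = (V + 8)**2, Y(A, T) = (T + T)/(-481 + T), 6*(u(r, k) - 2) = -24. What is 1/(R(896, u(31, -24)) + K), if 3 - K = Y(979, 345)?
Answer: 68/55571237 ≈ 1.2237e-6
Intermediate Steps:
u(r, k) = -2 (u(r, k) = 2 + (1/6)*(-24) = 2 - 4 = -2)
Y(A, T) = 2*T/(-481 + T) (Y(A, T) = (2*T)/(-481 + T) = 2*T/(-481 + T))
K = 549/68 (K = 3 - 2*345/(-481 + 345) = 3 - 2*345/(-136) = 3 - 2*345*(-1)/136 = 3 - 1*(-345/68) = 3 + 345/68 = 549/68 ≈ 8.0735)
R(V, t) = (8 + V)**2
1/(R(896, u(31, -24)) + K) = 1/((8 + 896)**2 + 549/68) = 1/(904**2 + 549/68) = 1/(817216 + 549/68) = 1/(55571237/68) = 68/55571237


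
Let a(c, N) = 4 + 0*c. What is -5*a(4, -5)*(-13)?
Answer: 260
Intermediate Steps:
a(c, N) = 4 (a(c, N) = 4 + 0 = 4)
-5*a(4, -5)*(-13) = -5*4*(-13) = -20*(-13) = 260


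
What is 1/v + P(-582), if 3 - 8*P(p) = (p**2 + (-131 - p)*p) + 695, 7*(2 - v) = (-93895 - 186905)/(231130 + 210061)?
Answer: -124193649505/12914948 ≈ -9616.3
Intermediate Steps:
v = 6457474/3088337 (v = 2 - (-93895 - 186905)/(7*(231130 + 210061)) = 2 - (-280800)/(7*441191) = 2 - 1/7*(-280800/441191) = 2 + 280800/3088337 = 6457474/3088337 ≈ 2.0909)
P(p) = -173/2 - p**2/8 - p*(-131 - p)/8 (P(p) = 3/8 - ((p**2 + (-131 - p)*p) + 695)/8 = 3/8 - ((p**2 + p*(-131 - p)) + 695)/8 = 3/8 - (695 + p**2 + p*(-131 - p))/8 = 3/8 + (-695/8 - p**2/8 - p*(-131 - p)/8) = -173/2 - p**2/8 - p*(-131 - p)/8)
1/v + P(-582) = 1/(6457474/3088337) + (-173/2 + (131/8)*(-582)) = 3088337/6457474 + (-173/2 - 38121/4) = 3088337/6457474 - 38467/4 = -124193649505/12914948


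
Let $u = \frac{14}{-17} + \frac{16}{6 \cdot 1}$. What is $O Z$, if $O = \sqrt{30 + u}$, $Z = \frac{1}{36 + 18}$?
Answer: $\frac{\sqrt{20706}}{1377} \approx 0.1045$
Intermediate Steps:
$Z = \frac{1}{54} \approx 0.018519$
$u = \frac{94}{51}$ ($u = 14 \left(- \frac{1}{17}\right) + \frac{16}{6} = - \frac{14}{17} + 16 \cdot \frac{1}{6} = - \frac{14}{17} + \frac{8}{3} = \frac{94}{51} \approx 1.8431$)
$O = \frac{2 \sqrt{20706}}{51}$ ($O = \sqrt{30 + \frac{94}{51}} = \sqrt{\frac{1624}{51}} = \frac{2 \sqrt{20706}}{51} \approx 5.643$)
$O Z = \frac{2 \sqrt{20706}}{51} \cdot \frac{1}{54} = \frac{\sqrt{20706}}{1377}$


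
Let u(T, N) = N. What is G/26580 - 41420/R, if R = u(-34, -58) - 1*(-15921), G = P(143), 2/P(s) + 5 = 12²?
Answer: -76515564337/29303878530 ≈ -2.6111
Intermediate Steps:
P(s) = 2/139 (P(s) = 2/(-5 + 12²) = 2/(-5 + 144) = 2/139)
G = 2/139 ≈ 0.014388
R = 15863 (R = -58 - 1*(-15921) = -58 + 15921 = 15863)
G/26580 - 41420/R = (2/139)/26580 - 41420/15863 = (2/139)*(1/26580) - 41420*1/15863 = 1/1847310 - 41420/15863 = -76515564337/29303878530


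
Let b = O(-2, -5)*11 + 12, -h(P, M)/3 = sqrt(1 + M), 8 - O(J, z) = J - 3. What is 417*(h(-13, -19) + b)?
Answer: 64635 - 3753*I*sqrt(2) ≈ 64635.0 - 5307.5*I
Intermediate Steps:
O(J, z) = 11 - J (O(J, z) = 8 - (J - 3) = 8 - (-3 + J) = 8 + (3 - J) = 11 - J)
h(P, M) = -3*sqrt(1 + M)
b = 155 (b = (11 - 1*(-2))*11 + 12 = (11 + 2)*11 + 12 = 13*11 + 12 = 143 + 12 = 155)
417*(h(-13, -19) + b) = 417*(-3*sqrt(1 - 19) + 155) = 417*(-9*I*sqrt(2) + 155) = 417*(155 - 9*I*sqrt(2)) = 64635 - 3753*I*sqrt(2)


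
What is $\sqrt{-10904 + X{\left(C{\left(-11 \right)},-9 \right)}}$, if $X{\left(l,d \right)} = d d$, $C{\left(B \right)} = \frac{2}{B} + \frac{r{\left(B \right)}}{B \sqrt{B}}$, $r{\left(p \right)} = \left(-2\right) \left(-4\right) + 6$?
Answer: $i \sqrt{10823} \approx 104.03 i$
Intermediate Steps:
$r{\left(p \right)} = 14$ ($r{\left(p \right)} = 8 + 6 = 14$)
$C{\left(B \right)} = \frac{2}{B} + \frac{14}{B^{\frac{3}{2}}}$ ($C{\left(B \right)} = \frac{2}{B} + \frac{14}{B \sqrt{B}} = \frac{2}{B} + \frac{14}{B^{\frac{3}{2}}}$)
$X{\left(l,d \right)} = d^{2}$
$\sqrt{-10904 + X{\left(C{\left(-11 \right)},-9 \right)}} = \sqrt{-10904 + \left(-9\right)^{2}} = \sqrt{-10904 + 81} = \sqrt{-10823} = i \sqrt{10823}$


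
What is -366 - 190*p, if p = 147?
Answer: -28296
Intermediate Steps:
-366 - 190*p = -366 - 190*147 = -366 - 27930 = -28296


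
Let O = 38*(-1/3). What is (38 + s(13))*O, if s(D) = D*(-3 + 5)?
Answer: -2432/3 ≈ -810.67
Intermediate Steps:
O = -38/3 (O = 38*(-1*1/3) = 38*(-1/3) = -38/3 ≈ -12.667)
s(D) = 2*D (s(D) = D*2 = 2*D)
(38 + s(13))*O = (38 + 2*13)*(-38/3) = (38 + 26)*(-38/3) = 64*(-38/3) = -2432/3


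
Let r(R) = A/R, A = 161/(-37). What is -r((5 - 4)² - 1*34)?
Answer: -161/1221 ≈ -0.13186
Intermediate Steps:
A = -161/37 (A = 161*(-1/37) = -161/37 ≈ -4.3513)
r(R) = -161/(37*R)
-r((5 - 4)² - 1*34) = -(-161)/(37*((5 - 4)² - 1*34)) = -(-161)/(37*(1² - 34)) = -(-161)/(37*(1 - 34)) = -(-161)/(37*(-33)) = -(-161)*(-1)/(37*33) = -1*161/1221 = -161/1221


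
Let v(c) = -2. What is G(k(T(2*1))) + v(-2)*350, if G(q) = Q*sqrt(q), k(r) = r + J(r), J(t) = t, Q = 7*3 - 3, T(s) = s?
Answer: -664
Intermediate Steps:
Q = 18 (Q = 21 - 3 = 18)
k(r) = 2*r (k(r) = r + r = 2*r)
G(q) = 18*sqrt(q)
G(k(T(2*1))) + v(-2)*350 = 18*sqrt(2*(2*1)) - 2*350 = 18*sqrt(2*2) - 700 = 18*sqrt(4) - 700 = 18*2 - 700 = 36 - 700 = -664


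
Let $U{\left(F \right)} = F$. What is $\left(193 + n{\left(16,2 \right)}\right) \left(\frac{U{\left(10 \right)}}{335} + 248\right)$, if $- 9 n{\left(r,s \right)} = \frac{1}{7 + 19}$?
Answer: $\frac{375242749}{7839} \approx 47869.0$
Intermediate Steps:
$n{\left(r,s \right)} = - \frac{1}{234}$ ($n{\left(r,s \right)} = - \frac{1}{9 \left(7 + 19\right)} = - \frac{1}{9 \cdot 26} = \left(- \frac{1}{9}\right) \frac{1}{26} = - \frac{1}{234}$)
$\left(193 + n{\left(16,2 \right)}\right) \left(\frac{U{\left(10 \right)}}{335} + 248\right) = \left(193 - \frac{1}{234}\right) \left(\frac{10}{335} + 248\right) = \frac{45161 \left(10 \cdot \frac{1}{335} + 248\right)}{234} = \frac{45161 \left(\frac{2}{67} + 248\right)}{234} = \frac{45161}{234} \cdot \frac{16618}{67} = \frac{375242749}{7839}$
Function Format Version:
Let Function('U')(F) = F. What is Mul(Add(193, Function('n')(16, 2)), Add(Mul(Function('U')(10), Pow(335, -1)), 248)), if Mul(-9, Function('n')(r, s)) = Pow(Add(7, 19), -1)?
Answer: Rational(375242749, 7839) ≈ 47869.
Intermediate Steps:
Function('n')(r, s) = Rational(-1, 234) (Function('n')(r, s) = Mul(Rational(-1, 9), Pow(Add(7, 19), -1)) = Mul(Rational(-1, 9), Pow(26, -1)) = Mul(Rational(-1, 9), Rational(1, 26)) = Rational(-1, 234))
Mul(Add(193, Function('n')(16, 2)), Add(Mul(Function('U')(10), Pow(335, -1)), 248)) = Mul(Add(193, Rational(-1, 234)), Add(Mul(10, Pow(335, -1)), 248)) = Mul(Rational(45161, 234), Add(Mul(10, Rational(1, 335)), 248)) = Mul(Rational(45161, 234), Add(Rational(2, 67), 248)) = Mul(Rational(45161, 234), Rational(16618, 67)) = Rational(375242749, 7839)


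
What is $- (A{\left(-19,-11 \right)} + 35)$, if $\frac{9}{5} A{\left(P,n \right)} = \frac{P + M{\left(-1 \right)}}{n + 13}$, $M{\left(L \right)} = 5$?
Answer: $- \frac{280}{9} \approx -31.111$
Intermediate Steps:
$A{\left(P,n \right)} = \frac{5 \left(5 + P\right)}{9 \left(13 + n\right)}$ ($A{\left(P,n \right)} = \frac{5 \frac{P + 5}{n + 13}}{9} = \frac{5 \frac{5 + P}{13 + n}}{9} = \frac{5 \left(5 + P\right)}{9 \left(13 + n\right)}$)
$- (A{\left(-19,-11 \right)} + 35) = - (\frac{5 \left(5 - 19\right)}{9 \left(13 - 11\right)} + 35) = - (\frac{5}{9} \cdot \frac{1}{2} \left(-14\right) + 35) = - (- \frac{35}{9} + 35) = \left(-1\right) \frac{280}{9} = - \frac{280}{9}$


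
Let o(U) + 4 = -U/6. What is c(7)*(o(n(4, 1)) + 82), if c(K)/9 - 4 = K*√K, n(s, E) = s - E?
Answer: 2790 + 9765*√7/2 ≈ 15708.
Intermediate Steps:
o(U) = -4 - U/6
c(K) = 36 + 9*K^(3/2) (c(K) = 36 + 9*(K*√K) = 36 + 9*K^(3/2))
c(7)*(o(n(4, 1)) + 82) = (36 + 9*7^(3/2))*((-4 - (4 - 1*1)/6) + 82) = (36 + 9*(7*√7))*((-4 - (4 - 1)/6) + 82) = (36 + 63*√7)*((-4 - ⅙*3) + 82) = (36 + 63*√7)*((-4 - ½) + 82) = (36 + 63*√7)*(-9/2 + 82) = (36 + 63*√7)*(155/2) = 2790 + 9765*√7/2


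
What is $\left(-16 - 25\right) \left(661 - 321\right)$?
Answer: $-13940$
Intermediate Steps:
$\left(-16 - 25\right) \left(661 - 321\right) = - 41 \left(661 - 321\right) = \left(-41\right) 340 = -13940$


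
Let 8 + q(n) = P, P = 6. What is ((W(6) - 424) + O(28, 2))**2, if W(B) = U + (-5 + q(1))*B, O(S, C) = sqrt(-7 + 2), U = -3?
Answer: (-469 + I*sqrt(5))**2 ≈ 2.1996e+5 - 2097.0*I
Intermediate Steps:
O(S, C) = I*sqrt(5) (O(S, C) = sqrt(-5) = I*sqrt(5))
q(n) = -2 (q(n) = -8 + 6 = -2)
W(B) = -3 - 7*B (W(B) = -3 + (-5 - 2)*B = -3 - 7*B)
((W(6) - 424) + O(28, 2))**2 = (((-3 - 7*6) - 424) + I*sqrt(5))**2 = (((-3 - 42) - 424) + I*sqrt(5))**2 = ((-45 - 424) + I*sqrt(5))**2 = (-469 + I*sqrt(5))**2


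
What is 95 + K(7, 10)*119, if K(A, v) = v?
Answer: 1285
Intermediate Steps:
95 + K(7, 10)*119 = 95 + 10*119 = 95 + 1190 = 1285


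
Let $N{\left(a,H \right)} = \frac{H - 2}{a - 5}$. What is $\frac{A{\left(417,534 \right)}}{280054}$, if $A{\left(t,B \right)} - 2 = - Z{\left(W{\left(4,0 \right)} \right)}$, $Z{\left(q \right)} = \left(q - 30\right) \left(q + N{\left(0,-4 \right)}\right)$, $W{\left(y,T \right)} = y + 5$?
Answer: $\frac{1081}{1400270} \approx 0.00077199$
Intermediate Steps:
$W{\left(y,T \right)} = 5 + y$
$N{\left(a,H \right)} = \frac{-2 + H}{-5 + a}$
$Z{\left(q \right)} = \left(-30 + q\right) \left(\frac{6}{5} + q\right)$ ($Z{\left(q \right)} = \left(q - 30\right) \left(q + \frac{-2 - 4}{-5 + 0}\right) = \left(-30 + q\right) \left(q + \frac{1}{-5} \left(-6\right)\right) = \left(-30 + q\right) \left(q - - \frac{6}{5}\right) = \left(-30 + q\right) \left(q + \frac{6}{5}\right) = \left(-30 + q\right) \left(\frac{6}{5} + q\right)$)
$A{\left(t,B \right)} = \frac{1081}{5}$ ($A{\left(t,B \right)} = 2 - \left(-36 + \left(5 + 4\right)^{2} - \frac{144 \left(5 + 4\right)}{5}\right) = 2 - \left(-36 + 9^{2} - \frac{1296}{5}\right) = 2 - \left(-36 + 81 - \frac{1296}{5}\right) = 2 - - \frac{1071}{5} = 2 + \frac{1071}{5} = \frac{1081}{5}$)
$\frac{A{\left(417,534 \right)}}{280054} = \frac{1081}{5 \cdot 280054} = \frac{1081}{5} \cdot \frac{1}{280054} = \frac{1081}{1400270}$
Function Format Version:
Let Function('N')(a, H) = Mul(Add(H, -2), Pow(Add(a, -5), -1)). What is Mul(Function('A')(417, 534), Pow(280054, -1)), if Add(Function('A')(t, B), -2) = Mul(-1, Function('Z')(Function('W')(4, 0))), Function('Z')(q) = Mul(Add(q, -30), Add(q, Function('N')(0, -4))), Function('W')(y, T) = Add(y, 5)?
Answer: Rational(1081, 1400270) ≈ 0.00077199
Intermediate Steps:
Function('W')(y, T) = Add(5, y)
Function('N')(a, H) = Mul(Pow(Add(-5, a), -1), Add(-2, H)) (Function('N')(a, H) = Mul(Add(-2, H), Pow(Add(-5, a), -1)) = Mul(Pow(Add(-5, a), -1), Add(-2, H)))
Function('Z')(q) = Mul(Add(-30, q), Add(Rational(6, 5), q)) (Function('Z')(q) = Mul(Add(q, -30), Add(q, Mul(Pow(Add(-5, 0), -1), Add(-2, -4)))) = Mul(Add(-30, q), Add(q, Mul(Pow(-5, -1), -6))) = Mul(Add(-30, q), Add(q, Mul(Rational(-1, 5), -6))) = Mul(Add(-30, q), Add(q, Rational(6, 5))) = Mul(Add(-30, q), Add(Rational(6, 5), q)))
Function('A')(t, B) = Rational(1081, 5) (Function('A')(t, B) = Add(2, Mul(-1, Add(-36, Pow(Add(5, 4), 2), Mul(Rational(-144, 5), Add(5, 4))))) = Add(2, Mul(-1, Add(-36, Pow(9, 2), Mul(Rational(-144, 5), 9)))) = Add(2, Mul(-1, Add(-36, 81, Rational(-1296, 5)))) = Add(2, Mul(-1, Rational(-1071, 5))) = Add(2, Rational(1071, 5)) = Rational(1081, 5))
Mul(Function('A')(417, 534), Pow(280054, -1)) = Mul(Rational(1081, 5), Pow(280054, -1)) = Mul(Rational(1081, 5), Rational(1, 280054)) = Rational(1081, 1400270)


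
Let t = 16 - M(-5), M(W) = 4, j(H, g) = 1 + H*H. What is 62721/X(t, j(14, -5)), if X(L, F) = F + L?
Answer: 62721/209 ≈ 300.10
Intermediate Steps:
j(H, g) = 1 + H²
t = 12 (t = 16 - 1*4 = 16 - 4 = 12)
62721/X(t, j(14, -5)) = 62721/((1 + 14²) + 12) = 62721/((1 + 196) + 12) = 62721/(197 + 12) = 62721/209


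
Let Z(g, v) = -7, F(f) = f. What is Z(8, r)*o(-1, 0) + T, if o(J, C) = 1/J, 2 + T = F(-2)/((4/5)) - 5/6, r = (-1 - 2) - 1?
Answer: 5/3 ≈ 1.6667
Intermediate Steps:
r = -4 (r = -3 - 1 = -4)
T = -16/3 (T = -2 + (-2/(4/5) - 5/6) = -2 + (-2/(4*(⅕)) - 5*⅙) = -2 + (-2/⅘ - ⅚) = -2 + (-2*5/4 - ⅚) = -2 + (-5/2 - ⅚) = -2 - 10/3 = -16/3 ≈ -5.3333)
Z(8, r)*o(-1, 0) + T = -7/(-1) - 16/3 = -7*(-1) - 16/3 = 7 - 16/3 = 5/3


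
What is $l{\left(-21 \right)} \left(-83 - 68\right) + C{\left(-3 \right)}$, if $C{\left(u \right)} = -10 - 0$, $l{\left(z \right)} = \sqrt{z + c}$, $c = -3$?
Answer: $-10 - 302 i \sqrt{6} \approx -10.0 - 739.75 i$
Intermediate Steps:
$l{\left(z \right)} = \sqrt{-3 + z}$ ($l{\left(z \right)} = \sqrt{z - 3} = \sqrt{-3 + z}$)
$C{\left(u \right)} = -10$ ($C{\left(u \right)} = -10 + 0 = -10$)
$l{\left(-21 \right)} \left(-83 - 68\right) + C{\left(-3 \right)} = \sqrt{-3 - 21} \left(-83 - 68\right) - 10 = \sqrt{-24} \left(-151\right) - 10 = 2 i \sqrt{6} \left(-151\right) - 10 = - 302 i \sqrt{6} - 10 = -10 - 302 i \sqrt{6}$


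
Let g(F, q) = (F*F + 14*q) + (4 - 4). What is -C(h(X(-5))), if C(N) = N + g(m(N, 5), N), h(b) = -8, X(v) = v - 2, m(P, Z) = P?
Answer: 56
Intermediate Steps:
X(v) = -2 + v
g(F, q) = F**2 + 14*q (g(F, q) = (F**2 + 14*q) + 0 = F**2 + 14*q)
C(N) = N**2 + 15*N (C(N) = N + (N**2 + 14*N) = N**2 + 15*N)
-C(h(X(-5))) = -(-8)*(15 - 8) = -(-8)*7 = -1*(-56) = 56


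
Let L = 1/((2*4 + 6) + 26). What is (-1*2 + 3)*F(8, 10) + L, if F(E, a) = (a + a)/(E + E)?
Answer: 51/40 ≈ 1.2750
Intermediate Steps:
L = 1/40 (L = 1/((8 + 6) + 26) = 1/(14 + 26) = 1/40 ≈ 0.025000)
F(E, a) = a/E (F(E, a) = (2*a)/((2*E)) = (2*a)*(1/(2*E)) = a/E)
(-1*2 + 3)*F(8, 10) + L = (-1*2 + 3)*(10/8) + 1/40 = (-2 + 3)*(10*(1/8)) + 1/40 = 1*(5/4) + 1/40 = 5/4 + 1/40 = 51/40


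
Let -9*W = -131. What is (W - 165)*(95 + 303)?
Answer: -538892/9 ≈ -59877.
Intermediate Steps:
W = 131/9 (W = -⅑*(-131) = 131/9 ≈ 14.556)
(W - 165)*(95 + 303) = (131/9 - 165)*(95 + 303) = -1354/9*398 = -538892/9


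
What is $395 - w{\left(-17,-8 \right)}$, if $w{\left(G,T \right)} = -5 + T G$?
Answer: $264$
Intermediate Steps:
$w{\left(G,T \right)} = -5 + G T$
$395 - w{\left(-17,-8 \right)} = 395 - \left(-5 - -136\right) = 395 - \left(-5 + 136\right) = 395 - 131 = 264$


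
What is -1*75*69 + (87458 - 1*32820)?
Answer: 49463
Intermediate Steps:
-1*75*69 + (87458 - 1*32820) = -75*69 + (87458 - 32820) = -5175 + 54638 = 49463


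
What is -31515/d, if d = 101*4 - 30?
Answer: -2865/34 ≈ -84.265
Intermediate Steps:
d = 374 (d = 404 - 30 = 374)
-31515/d = -31515/374 = -31515*1/374 = -2865/34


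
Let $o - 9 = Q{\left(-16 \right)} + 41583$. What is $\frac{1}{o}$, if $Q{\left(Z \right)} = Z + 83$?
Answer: $\frac{1}{41659} \approx 2.4004 \cdot 10^{-5}$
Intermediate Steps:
$Q{\left(Z \right)} = 83 + Z$
$o = 41659$ ($o = 9 + \left(\left(83 - 16\right) + 41583\right) = 9 + \left(67 + 41583\right) = 9 + 41650 = 41659$)
$\frac{1}{o} = \frac{1}{41659}$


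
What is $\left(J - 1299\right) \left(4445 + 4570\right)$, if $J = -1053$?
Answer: $-21203280$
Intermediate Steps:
$\left(J - 1299\right) \left(4445 + 4570\right) = \left(-1053 - 1299\right) \left(4445 + 4570\right) = \left(-2352\right) 9015 = -21203280$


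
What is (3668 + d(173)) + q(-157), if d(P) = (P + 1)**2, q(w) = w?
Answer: 33787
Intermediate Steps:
d(P) = (1 + P)**2
(3668 + d(173)) + q(-157) = (3668 + (1 + 173)**2) - 157 = (3668 + 174**2) - 157 = (3668 + 30276) - 157 = 33944 - 157 = 33787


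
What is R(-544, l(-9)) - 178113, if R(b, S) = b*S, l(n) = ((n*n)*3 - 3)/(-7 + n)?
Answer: -169953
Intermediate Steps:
l(n) = (-3 + 3*n**2)/(-7 + n) (l(n) = (n**2*3 - 3)/(-7 + n) = (3*n**2 - 3)/(-7 + n) = (-3 + 3*n**2)/(-7 + n))
R(b, S) = S*b
R(-544, l(-9)) - 178113 = (3*(-1 + (-9)**2)/(-7 - 9))*(-544) - 178113 = (3*(-1 + 81)/(-16))*(-544) - 178113 = (3*(-1/16)*80)*(-544) - 178113 = -15*(-544) - 178113 = 8160 - 178113 = -169953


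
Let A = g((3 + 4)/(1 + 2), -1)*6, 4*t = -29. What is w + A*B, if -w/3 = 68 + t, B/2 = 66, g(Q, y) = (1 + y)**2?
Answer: -729/4 ≈ -182.25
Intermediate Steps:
B = 132 (B = 2*66 = 132)
t = -29/4 (t = (1/4)*(-29) = -29/4 ≈ -7.2500)
w = -729/4 (w = -3*(68 - 29/4) = -3*243/4 = -729/4 ≈ -182.25)
A = 0 (A = (1 - 1)**2*6 = 0**2*6 = 0*6 = 0)
w + A*B = -729/4 + 0*132 = -729/4 + 0 = -729/4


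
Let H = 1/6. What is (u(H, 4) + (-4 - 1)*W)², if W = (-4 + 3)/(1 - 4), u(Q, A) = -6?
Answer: 529/9 ≈ 58.778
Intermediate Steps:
H = ⅙ ≈ 0.16667
W = ⅓ (W = -1/(-3) = -1*(-⅓) = ⅓ ≈ 0.33333)
(u(H, 4) + (-4 - 1)*W)² = (-6 + (-4 - 1)*(⅓))² = (-6 - 5*⅓)² = (-6 - 5/3)² = (-23/3)² = 529/9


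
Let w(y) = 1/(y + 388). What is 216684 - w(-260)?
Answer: 27735551/128 ≈ 2.1668e+5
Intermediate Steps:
w(y) = 1/(388 + y)
216684 - w(-260) = 216684 - 1/(388 - 260) = 216684 - 1/128 = 27735551/128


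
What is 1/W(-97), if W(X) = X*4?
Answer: -1/388 ≈ -0.0025773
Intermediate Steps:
W(X) = 4*X
1/W(-97) = 1/(4*(-97)) = 1/(-388) = -1/388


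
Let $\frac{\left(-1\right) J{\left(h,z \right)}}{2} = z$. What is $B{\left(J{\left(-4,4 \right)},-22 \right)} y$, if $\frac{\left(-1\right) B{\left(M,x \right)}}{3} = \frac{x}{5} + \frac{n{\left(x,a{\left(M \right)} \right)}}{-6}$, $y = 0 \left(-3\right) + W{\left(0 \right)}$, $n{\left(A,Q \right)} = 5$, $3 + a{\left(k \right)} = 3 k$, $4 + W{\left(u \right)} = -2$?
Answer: $- \frac{471}{5} \approx -94.2$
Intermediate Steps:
$W{\left(u \right)} = -6$ ($W{\left(u \right)} = -4 - 2 = -6$)
$a{\left(k \right)} = -3 + 3 k$
$y = -6$ ($y = 0 \left(-3\right) - 6 = 0 - 6 = -6$)
$J{\left(h,z \right)} = - 2 z$
$B{\left(M,x \right)} = \frac{5}{2} - \frac{3 x}{5}$ ($B{\left(M,x \right)} = - 3 \left(\frac{x}{5} + \frac{5}{-6}\right) = - 3 \left(x \frac{1}{5} + 5 \left(- \frac{1}{6}\right)\right) = - 3 \left(\frac{x}{5} - \frac{5}{6}\right) = - 3 \left(- \frac{5}{6} + \frac{x}{5}\right) = \frac{5}{2} - \frac{3 x}{5}$)
$B{\left(J{\left(-4,4 \right)},-22 \right)} y = \left(\frac{5}{2} - - \frac{66}{5}\right) \left(-6\right) = \left(\frac{5}{2} + \frac{66}{5}\right) \left(-6\right) = \frac{157}{10} \left(-6\right) = - \frac{471}{5}$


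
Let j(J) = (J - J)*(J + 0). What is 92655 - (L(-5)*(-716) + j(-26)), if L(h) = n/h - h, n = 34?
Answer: 456831/5 ≈ 91366.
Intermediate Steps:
j(J) = 0 (j(J) = 0*J = 0)
L(h) = -h + 34/h (L(h) = 34/h - h = -h + 34/h)
92655 - (L(-5)*(-716) + j(-26)) = 92655 - ((-1*(-5) + 34/(-5))*(-716) + 0) = 92655 - ((5 + 34*(-⅕))*(-716) + 0) = 92655 - ((5 - 34/5)*(-716) + 0) = 92655 - (-9/5*(-716) + 0) = 92655 - (6444/5 + 0) = 92655 - 1*6444/5 = 92655 - 6444/5 = 456831/5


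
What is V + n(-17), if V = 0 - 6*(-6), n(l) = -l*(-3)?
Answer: -15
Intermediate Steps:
n(l) = 3*l
V = 36 (V = 0 + 36 = 36)
V + n(-17) = 36 + 3*(-17) = 36 - 51 = -15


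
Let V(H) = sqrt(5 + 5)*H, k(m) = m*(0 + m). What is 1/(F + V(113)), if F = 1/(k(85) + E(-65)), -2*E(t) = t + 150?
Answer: -14365/13174621650123 + 23317914425*sqrt(10)/26349243300246 ≈ 0.0027985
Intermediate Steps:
E(t) = -75 - t/2 (E(t) = -(t + 150)/2 = -(150 + t)/2 = -75 - t/2)
k(m) = m**2 (k(m) = m*m = m**2)
F = 2/14365 (F = 1/(85**2 + (-75 - 1/2*(-65))) = 1/(7225 + (-75 + 65/2)) = 1/(7225 - 85/2) = 1/(14365/2) = 2/14365 ≈ 0.00013923)
V(H) = H*sqrt(10) (V(H) = sqrt(10)*H = H*sqrt(10))
1/(F + V(113)) = 1/(2/14365 + 113*sqrt(10))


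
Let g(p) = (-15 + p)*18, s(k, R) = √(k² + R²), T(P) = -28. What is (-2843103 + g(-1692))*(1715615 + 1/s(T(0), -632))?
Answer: -4930384139835 - 2873829*√25013/100052 ≈ -4.9304e+12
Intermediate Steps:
s(k, R) = √(R² + k²)
g(p) = -270 + 18*p
(-2843103 + g(-1692))*(1715615 + 1/s(T(0), -632)) = (-2843103 + (-270 + 18*(-1692)))*(1715615 + 1/(√((-632)² + (-28)²))) = (-2843103 + (-270 - 30456))*(1715615 + 1/(√(399424 + 784))) = (-2843103 - 30726)*(1715615 + 1/(√400208)) = -2873829*(1715615 + 1/(4*√25013)) = -2873829*(1715615 + √25013/100052) = -4930384139835 - 2873829*√25013/100052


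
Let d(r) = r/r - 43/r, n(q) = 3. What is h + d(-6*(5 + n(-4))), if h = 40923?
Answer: 1964395/48 ≈ 40925.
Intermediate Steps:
d(r) = 1 - 43/r
h + d(-6*(5 + n(-4))) = 40923 + (-43 - 6*(5 + 3))/((-6*(5 + 3))) = 40923 + (-43 - 6*8)/((-6*8)) = 40923 + (-43 - 48)/(-48) = 40923 - 1/48*(-91) = 40923 + 91/48 = 1964395/48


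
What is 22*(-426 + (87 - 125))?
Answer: -10208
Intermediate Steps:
22*(-426 + (87 - 125)) = 22*(-426 - 38) = 22*(-464) = -10208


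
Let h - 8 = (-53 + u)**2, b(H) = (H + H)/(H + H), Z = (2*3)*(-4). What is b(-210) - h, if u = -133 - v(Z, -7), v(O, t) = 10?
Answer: -38423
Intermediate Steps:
Z = -24 (Z = 6*(-4) = -24)
b(H) = 1 (b(H) = (2*H)/((2*H)) = (2*H)*(1/(2*H)) = 1)
u = -143 (u = -133 - 1*10 = -133 - 10 = -143)
h = 38424 (h = 8 + (-53 - 143)**2 = 8 + (-196)**2 = 8 + 38416 = 38424)
b(-210) - h = 1 - 1*38424 = 1 - 38424 = -38423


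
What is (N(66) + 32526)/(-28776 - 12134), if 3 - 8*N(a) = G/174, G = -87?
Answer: -520423/654560 ≈ -0.79507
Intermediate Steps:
N(a) = 7/16 (N(a) = 3/8 - (-87)/(8*174) = 3/8 - 1/8*(-1/2) = 3/8 + 1/16 = 7/16)
(N(66) + 32526)/(-28776 - 12134) = (7/16 + 32526)/(-28776 - 12134) = (520423/16)/(-40910) = (520423/16)*(-1/40910) = -520423/654560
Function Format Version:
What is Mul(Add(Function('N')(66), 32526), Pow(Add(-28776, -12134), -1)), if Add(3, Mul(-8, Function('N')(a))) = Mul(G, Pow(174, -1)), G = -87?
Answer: Rational(-520423, 654560) ≈ -0.79507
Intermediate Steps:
Function('N')(a) = Rational(7, 16) (Function('N')(a) = Add(Rational(3, 8), Mul(Rational(-1, 8), Mul(-87, Pow(174, -1)))) = Add(Rational(3, 8), Mul(Rational(-1, 8), Mul(-87, Rational(1, 174)))) = Add(Rational(3, 8), Mul(Rational(-1, 8), Rational(-1, 2))) = Add(Rational(3, 8), Rational(1, 16)) = Rational(7, 16))
Mul(Add(Function('N')(66), 32526), Pow(Add(-28776, -12134), -1)) = Mul(Add(Rational(7, 16), 32526), Pow(Add(-28776, -12134), -1)) = Mul(Rational(520423, 16), Pow(-40910, -1)) = Mul(Rational(520423, 16), Rational(-1, 40910)) = Rational(-520423, 654560)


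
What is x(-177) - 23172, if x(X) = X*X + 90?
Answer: 8247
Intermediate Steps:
x(X) = 90 + X² (x(X) = X² + 90 = 90 + X²)
x(-177) - 23172 = (90 + (-177)²) - 23172 = (90 + 31329) - 23172 = 31419 - 23172 = 8247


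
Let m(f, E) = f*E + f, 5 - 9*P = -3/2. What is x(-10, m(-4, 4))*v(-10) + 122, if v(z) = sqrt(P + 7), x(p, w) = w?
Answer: 122 - 10*sqrt(278)/3 ≈ 66.422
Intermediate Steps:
P = 13/18 (P = 5/9 - (-1)/(3*2) = 5/9 - 1/9*(-3/2) = 5/9 + 1/6 = 13/18 ≈ 0.72222)
m(f, E) = f + E*f (m(f, E) = E*f + f = f + E*f)
v(z) = sqrt(278)/6 (v(z) = sqrt(13/18 + 7) = sqrt(139/18) = sqrt(278)/6)
x(-10, m(-4, 4))*v(-10) + 122 = (-4*(1 + 4))*(sqrt(278)/6) + 122 = (-4*5)*(sqrt(278)/6) + 122 = -10*sqrt(278)/3 + 122 = 122 - 10*sqrt(278)/3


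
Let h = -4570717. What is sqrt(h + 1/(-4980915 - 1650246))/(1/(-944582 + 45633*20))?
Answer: -31922*I*sqrt(200984921806586680518)/6631161 ≈ -6.8247e+7*I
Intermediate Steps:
sqrt(h + 1/(-4980915 - 1650246))/(1/(-944582 + 45633*20)) = sqrt(-4570717 + 1/(-4980915 - 1650246))/(1/(-944582 + 45633*20)) = sqrt(-4570717 + 1/(-6631161))/(1/(-944582 + 912660)) = sqrt(-4570717 - 1/6631161)/(1/(-31922)) = sqrt(-30309160312438/6631161)/(-1/31922) = (I*sqrt(200984921806586680518)/6631161)*(-31922) = -31922*I*sqrt(200984921806586680518)/6631161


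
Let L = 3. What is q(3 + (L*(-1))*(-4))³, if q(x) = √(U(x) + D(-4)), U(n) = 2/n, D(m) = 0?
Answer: 2*√30/225 ≈ 0.048686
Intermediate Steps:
q(x) = √2*√(1/x) (q(x) = √(2/x + 0) = √(2/x) = √2*√(1/x))
q(3 + (L*(-1))*(-4))³ = (√2*√(1/(3 + (3*(-1))*(-4))))³ = (√2*√(1/(3 - 3*(-4))))³ = (√2*√(1/(3 + 12)))³ = (√2*√(1/15))³ = (√2*(√15/15))³ = (√30/15)³ = 2*√30/225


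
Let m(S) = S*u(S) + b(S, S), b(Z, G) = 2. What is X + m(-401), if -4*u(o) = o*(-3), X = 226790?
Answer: 1389571/4 ≈ 3.4739e+5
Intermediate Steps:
u(o) = 3*o/4 (u(o) = -o*(-3)/4 = -(-3)*o/4 = 3*o/4)
m(S) = 2 + 3*S**2/4 (m(S) = S*(3*S/4) + 2 = 3*S**2/4 + 2 = 2 + 3*S**2/4)
X + m(-401) = 226790 + (2 + (3/4)*(-401)**2) = 226790 + (2 + (3/4)*160801) = 226790 + (2 + 482403/4) = 226790 + 482411/4 = 1389571/4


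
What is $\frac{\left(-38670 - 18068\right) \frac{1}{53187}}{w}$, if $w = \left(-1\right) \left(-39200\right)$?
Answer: $- \frac{28369}{1042465200} \approx -2.7213 \cdot 10^{-5}$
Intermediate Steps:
$w = 39200$
$\frac{\left(-38670 - 18068\right) \frac{1}{53187}}{w} = \frac{\left(-38670 - 18068\right) \frac{1}{53187}}{39200} = \left(-56738\right) \frac{1}{53187} \cdot \frac{1}{39200} = \left(- \frac{56738}{53187}\right) \frac{1}{39200} = - \frac{28369}{1042465200}$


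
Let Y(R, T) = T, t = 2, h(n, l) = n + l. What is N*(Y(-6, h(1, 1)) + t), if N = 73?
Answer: 292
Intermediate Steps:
h(n, l) = l + n
N*(Y(-6, h(1, 1)) + t) = 73*((1 + 1) + 2) = 73*(2 + 2) = 73*4 = 292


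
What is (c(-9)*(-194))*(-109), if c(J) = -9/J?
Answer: 21146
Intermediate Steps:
(c(-9)*(-194))*(-109) = (-9/(-9)*(-194))*(-109) = (-9*(-1/9)*(-194))*(-109) = (1*(-194))*(-109) = -194*(-109) = 21146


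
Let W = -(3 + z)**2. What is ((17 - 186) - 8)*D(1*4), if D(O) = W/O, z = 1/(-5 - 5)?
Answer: 148857/400 ≈ 372.14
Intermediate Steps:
z = -1/10 (z = 1/(-10) = -1/10 ≈ -0.10000)
W = -841/100 (W = -(3 - 1/10)**2 = -(29/10)**2 = -1*841/100 = -841/100 ≈ -8.4100)
D(O) = -841/(100*O)
((17 - 186) - 8)*D(1*4) = ((17 - 186) - 8)*(-841/(100*(1*4))) = (-169 - 8)*(-841/100/4) = -(-148857)/(100*4) = -177*(-841/400) = 148857/400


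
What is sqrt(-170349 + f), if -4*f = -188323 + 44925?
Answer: I*sqrt(537998)/2 ≈ 366.74*I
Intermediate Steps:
f = 71699/2 (f = -(-188323 + 44925)/4 = -1/4*(-143398) = 71699/2 ≈ 35850.)
sqrt(-170349 + f) = sqrt(-170349 + 71699/2) = sqrt(-268999/2) = I*sqrt(537998)/2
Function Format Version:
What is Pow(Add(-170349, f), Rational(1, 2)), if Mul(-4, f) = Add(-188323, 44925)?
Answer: Mul(Rational(1, 2), I, Pow(537998, Rational(1, 2))) ≈ Mul(366.74, I)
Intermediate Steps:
f = Rational(71699, 2) (f = Mul(Rational(-1, 4), Add(-188323, 44925)) = Mul(Rational(-1, 4), -143398) = Rational(71699, 2) ≈ 35850.)
Pow(Add(-170349, f), Rational(1, 2)) = Pow(Add(-170349, Rational(71699, 2)), Rational(1, 2)) = Pow(Rational(-268999, 2), Rational(1, 2)) = Mul(Rational(1, 2), I, Pow(537998, Rational(1, 2)))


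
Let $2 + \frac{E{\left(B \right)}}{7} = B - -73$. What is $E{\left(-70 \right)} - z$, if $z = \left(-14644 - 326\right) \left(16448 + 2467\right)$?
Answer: $283157557$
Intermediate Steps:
$E{\left(B \right)} = 497 + 7 B$ ($E{\left(B \right)} = -14 + 7 \left(B - -73\right) = -14 + 7 \left(B + 73\right) = -14 + 7 \left(73 + B\right) = -14 + \left(511 + 7 B\right) = 497 + 7 B$)
$z = -283157550$ ($z = \left(-14970\right) 18915 = -283157550$)
$E{\left(-70 \right)} - z = \left(497 + 7 \left(-70\right)\right) - -283157550 = \left(497 - 490\right) + 283157550 = 7 + 283157550 = 283157557$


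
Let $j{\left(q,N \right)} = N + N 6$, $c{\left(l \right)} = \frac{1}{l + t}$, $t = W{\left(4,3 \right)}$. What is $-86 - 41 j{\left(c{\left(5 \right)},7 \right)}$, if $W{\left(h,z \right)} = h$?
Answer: $-2095$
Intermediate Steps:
$t = 4$
$c{\left(l \right)} = \frac{1}{4 + l}$ ($c{\left(l \right)} = \frac{1}{l + 4} = \frac{1}{4 + l}$)
$j{\left(q,N \right)} = 7 N$ ($j{\left(q,N \right)} = N + 6 N = 7 N$)
$-86 - 41 j{\left(c{\left(5 \right)},7 \right)} = -86 - 41 \cdot 7 \cdot 7 = -86 - 2009 = -2095$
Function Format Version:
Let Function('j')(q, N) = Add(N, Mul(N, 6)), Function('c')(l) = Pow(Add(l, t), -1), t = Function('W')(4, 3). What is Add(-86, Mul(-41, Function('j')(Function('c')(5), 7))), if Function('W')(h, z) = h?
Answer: -2095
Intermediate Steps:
t = 4
Function('c')(l) = Pow(Add(4, l), -1) (Function('c')(l) = Pow(Add(l, 4), -1) = Pow(Add(4, l), -1))
Function('j')(q, N) = Mul(7, N) (Function('j')(q, N) = Add(N, Mul(6, N)) = Mul(7, N))
Add(-86, Mul(-41, Function('j')(Function('c')(5), 7))) = Add(-86, Mul(-41, Mul(7, 7))) = Add(-86, Mul(-41, 49)) = Add(-86, -2009) = -2095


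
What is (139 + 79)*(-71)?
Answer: -15478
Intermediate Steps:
(139 + 79)*(-71) = 218*(-71) = -15478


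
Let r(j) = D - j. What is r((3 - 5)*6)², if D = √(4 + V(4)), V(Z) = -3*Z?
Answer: 136 + 48*I*√2 ≈ 136.0 + 67.882*I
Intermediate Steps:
D = 2*I*√2 (D = √(4 - 3*4) = √(4 - 12) = √(-8) = 2*I*√2 ≈ 2.8284*I)
r(j) = -j + 2*I*√2 (r(j) = 2*I*√2 - j = -j + 2*I*√2)
r((3 - 5)*6)² = (-(3 - 5)*6 + 2*I*√2)² = (-(-2)*6 + 2*I*√2)² = (-1*(-12) + 2*I*√2)² = (12 + 2*I*√2)²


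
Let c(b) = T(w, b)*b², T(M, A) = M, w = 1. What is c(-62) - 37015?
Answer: -33171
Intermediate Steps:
c(b) = b² (c(b) = 1*b² = b²)
c(-62) - 37015 = (-62)² - 37015 = 3844 - 37015 = -33171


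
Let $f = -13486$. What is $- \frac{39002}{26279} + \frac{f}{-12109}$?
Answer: $- \frac{117876624}{318212411} \approx -0.37043$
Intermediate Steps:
$- \frac{39002}{26279} + \frac{f}{-12109} = - \frac{39002}{26279} - \frac{13486}{-12109} = \left(-39002\right) \frac{1}{26279} - - \frac{13486}{12109} = - \frac{39002}{26279} + \frac{13486}{12109} = - \frac{117876624}{318212411}$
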